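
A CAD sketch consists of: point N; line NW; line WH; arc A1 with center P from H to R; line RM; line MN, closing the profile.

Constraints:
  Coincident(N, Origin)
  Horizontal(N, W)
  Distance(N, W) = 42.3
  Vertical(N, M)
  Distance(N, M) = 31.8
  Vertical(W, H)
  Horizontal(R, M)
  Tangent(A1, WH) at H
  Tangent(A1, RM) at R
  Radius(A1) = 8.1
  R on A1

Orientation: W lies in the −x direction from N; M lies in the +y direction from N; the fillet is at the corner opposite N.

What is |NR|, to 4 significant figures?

46.70

N is at the origin; NW is horizontal with |NW| = 42.3 and W on the −x side, so W = (-42.30, 0.000). N and M share the same x with |NM| = 31.8 and M on the +y side, so M = (0.000, 31.80). The virtual corner opposite N is at (-42.30, 31.80). The tangent condition forces PH to be normal to WH and the tangent condition forces PR to be normal to RM, with radius 8.1, so the center P sits 8.1 in from both sides at P = (-34.20, 23.70). That places the tangent points at H = (-42.30, 23.70) on WH and R = (-34.20, 31.80) on RM. Then |NR| = |R − N| = 46.70.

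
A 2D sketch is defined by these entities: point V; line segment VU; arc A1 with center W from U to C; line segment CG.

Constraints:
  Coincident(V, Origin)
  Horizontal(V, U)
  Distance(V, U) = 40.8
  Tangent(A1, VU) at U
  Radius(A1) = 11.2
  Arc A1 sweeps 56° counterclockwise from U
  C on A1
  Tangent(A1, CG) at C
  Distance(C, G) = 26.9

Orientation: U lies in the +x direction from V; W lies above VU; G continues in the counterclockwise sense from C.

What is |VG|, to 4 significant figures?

70.59

V is at the origin; VU is horizontal with |VU| = 40.8 and U on the +x side, so U = (40.80, 0.000). Tangency of A1 to VU means the radius WU is perpendicular to VU, so W = U + (0, 11.2) = (40.80, 11.20). On A1, U sits at bearing -90° from W; a 56° counterclockwise sweep puts C at bearing -34°, so C = W + 11.2·(cos -34°, sin -34°) = (50.09, 4.937). Tangency of A1 to CG means the radius WC is perpendicular to CG, so CG runs along (−sin -34°, cos -34°); with |CG| = 26.9, G = (65.13, 27.24). Then |VG| = |G − V| = 70.59.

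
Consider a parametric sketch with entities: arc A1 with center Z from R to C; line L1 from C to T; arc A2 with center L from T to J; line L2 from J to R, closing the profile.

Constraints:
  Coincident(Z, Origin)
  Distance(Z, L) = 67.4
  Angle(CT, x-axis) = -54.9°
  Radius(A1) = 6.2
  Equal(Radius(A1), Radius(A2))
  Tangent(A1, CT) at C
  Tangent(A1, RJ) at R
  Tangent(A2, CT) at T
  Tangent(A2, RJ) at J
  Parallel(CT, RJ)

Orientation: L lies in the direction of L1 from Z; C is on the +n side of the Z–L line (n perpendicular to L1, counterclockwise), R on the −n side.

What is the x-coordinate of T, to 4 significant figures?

43.83

The slot axis is L1's direction at -54.9°, so u = (cos -54.9°, sin -54.9°) = (0.5750, -0.8181) and n = (−sin -54.9°, cos -54.9°) = (0.8181, 0.5750). Z is at the origin and L lies 67.4 along u from Z, so L = 67.4·u = (38.76, -55.14). Tangency of A1 to both parallel lines with radius 6.2 puts C and R at Z ± 6.2·n: C = (5.073, 3.565), R = (-5.073, -3.565). Equal radii place T and J the same way about L: T = L + 6.2·n = (43.83, -51.58), J = L − 6.2·n = (33.68, -58.71). So T.x = 43.83.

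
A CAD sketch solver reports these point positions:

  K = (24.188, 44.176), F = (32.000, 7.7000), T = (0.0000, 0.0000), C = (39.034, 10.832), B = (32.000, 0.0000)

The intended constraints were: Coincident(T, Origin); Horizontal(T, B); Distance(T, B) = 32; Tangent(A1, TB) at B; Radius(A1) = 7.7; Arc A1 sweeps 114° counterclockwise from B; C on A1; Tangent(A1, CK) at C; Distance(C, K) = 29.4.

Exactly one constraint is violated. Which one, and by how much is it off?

Distance(C, K) = 29.4 — off by 7.10.

T = (0.00, 0.00) ✓; T.y = 0.00, B.y = 0.00 ✓; |TB| = 32.00 ✓; ∠(FB, BT) = 90.00° ✓; |FB| = 7.700 ✓; bearing(F→C) − bearing(F→B) = 114.0° ✓; |FC| = 7.700 ✓; ∠(FC, CK) = 90.00° ✓; |CK| = 36.50 ✗.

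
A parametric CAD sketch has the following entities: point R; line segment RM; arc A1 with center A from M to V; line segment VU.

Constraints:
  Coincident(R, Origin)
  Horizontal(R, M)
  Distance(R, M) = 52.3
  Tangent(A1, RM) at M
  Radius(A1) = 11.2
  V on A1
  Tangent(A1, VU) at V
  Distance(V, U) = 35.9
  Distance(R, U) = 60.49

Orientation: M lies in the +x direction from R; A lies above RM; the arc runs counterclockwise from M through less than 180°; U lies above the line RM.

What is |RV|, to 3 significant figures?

63.7

R is at the origin; RM is horizontal with |RM| = 52.3 and M on the +x side, so M = (52.3, 0.00). Tangency of A1 to RM means the radius AM is perpendicular to RM, so A = M + (0, 11.2) = (52.3, 11.2). Since AV ⟂ VU (tangency), |AU| = √(11.2² + 35.9²) = 37.6 regardless of where V sits on A1. So U lies on both circle(R, 60.49) and circle(A, 37.6); the above-RM intersection is U = (38.9, 46.3). V is the foot of the tangent from U: V = (61.1, 18.1).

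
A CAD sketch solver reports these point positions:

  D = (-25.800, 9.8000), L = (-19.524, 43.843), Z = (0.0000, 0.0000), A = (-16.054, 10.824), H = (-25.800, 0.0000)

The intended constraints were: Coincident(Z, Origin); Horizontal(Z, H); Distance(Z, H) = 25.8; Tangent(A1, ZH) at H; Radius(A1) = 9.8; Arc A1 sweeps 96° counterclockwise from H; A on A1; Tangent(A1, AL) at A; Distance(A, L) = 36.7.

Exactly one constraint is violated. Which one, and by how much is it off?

Distance(A, L) = 36.7 — off by 3.50.

Z = (0.00, 0.00) ✓; Z.y = 0.00, H.y = 0.00 ✓; |ZH| = 25.80 ✓; ∠(DH, HZ) = 90.00° ✓; |DH| = 9.800 ✓; bearing(D→A) − bearing(D→H) = 96.00° ✓; |DA| = 9.800 ✓; ∠(DA, AL) = 90.00° ✓; |AL| = 33.20 ✗.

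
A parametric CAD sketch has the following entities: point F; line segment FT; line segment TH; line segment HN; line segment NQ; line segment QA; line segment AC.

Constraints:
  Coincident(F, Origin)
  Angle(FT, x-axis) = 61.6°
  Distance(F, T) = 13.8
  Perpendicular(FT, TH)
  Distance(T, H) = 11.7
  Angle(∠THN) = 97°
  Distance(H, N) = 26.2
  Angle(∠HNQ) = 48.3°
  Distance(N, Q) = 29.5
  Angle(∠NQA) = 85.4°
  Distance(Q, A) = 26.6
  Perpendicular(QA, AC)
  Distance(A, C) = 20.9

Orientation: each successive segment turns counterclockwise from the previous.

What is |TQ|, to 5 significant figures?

13.132

F is at the origin; FT runs at 61.6° with length 13.8, so T = (6.5636, 12.139). FT is perpendicular to TH, so TH runs at 151.60°; with |TH| = 11.7, H = (-3.7283, 17.704). ∠THN = 97.0° gives HN at -125.40° from the x-axis; with |HN| = 26.2, N = (-18.905, -3.6524). ∠HNQ = 48.3° gives NQ at 6.3000° from the x-axis; with |NQ| = 29.5, Q = (10.416, -0.41523). Then |TQ| = |Q − T| = 13.132.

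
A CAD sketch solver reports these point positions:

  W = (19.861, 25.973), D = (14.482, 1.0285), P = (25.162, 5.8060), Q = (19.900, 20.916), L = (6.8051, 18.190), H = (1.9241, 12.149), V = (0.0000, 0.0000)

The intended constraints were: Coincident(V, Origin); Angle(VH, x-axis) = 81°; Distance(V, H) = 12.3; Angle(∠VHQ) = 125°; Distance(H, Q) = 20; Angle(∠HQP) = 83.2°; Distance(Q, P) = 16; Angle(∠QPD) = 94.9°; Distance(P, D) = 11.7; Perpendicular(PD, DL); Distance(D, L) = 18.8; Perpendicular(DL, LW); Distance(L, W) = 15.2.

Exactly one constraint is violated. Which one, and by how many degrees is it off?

Perpendicular(DL, LW) — off by 6.70°.

V = (0.00, 0.00) ✓; VH at 81.00° ✓; |VH| = 12.30 ✓; ∠VHQ = 125.0° ✓; |HQ| = 20.00 ✓; ∠HQP = 83.20° ✓; |QP| = 16.00 ✓; ∠QPD = 94.90° ✓; |PD| = 11.70 ✓; ∠(PD, DL) = 90.00° ✓; |DL| = 18.80 ✓; ∠(DL, LW) = 83.30° ✗; |LW| = 15.20 ✓.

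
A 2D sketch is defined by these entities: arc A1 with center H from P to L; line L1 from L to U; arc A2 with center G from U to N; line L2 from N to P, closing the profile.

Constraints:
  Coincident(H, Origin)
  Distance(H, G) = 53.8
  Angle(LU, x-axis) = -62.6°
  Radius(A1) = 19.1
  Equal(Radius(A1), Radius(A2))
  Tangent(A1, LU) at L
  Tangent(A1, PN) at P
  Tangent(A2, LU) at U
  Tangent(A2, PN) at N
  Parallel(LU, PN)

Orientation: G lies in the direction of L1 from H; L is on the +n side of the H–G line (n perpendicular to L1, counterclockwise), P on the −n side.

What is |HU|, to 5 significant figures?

57.090

The slot axis is L1's direction at -62.6°, so u = (cos -62.6°, sin -62.6°) = (0.46020, -0.88782) and n = (−sin -62.6°, cos -62.6°) = (0.88782, 0.46020). H is at the origin and G lies 53.8 along u from H, so G = 53.8·u = (24.759, -47.764). Tangency of A1 to both parallel lines with radius 19.1 puts L and P at H ± 19.1·n: L = (16.957, 8.7898), P = (-16.957, -8.7898). Equal radii place U and N the same way about G: U = G + 19.1·n = (41.716, -38.975), N = G − 19.1·n = (7.8015, -56.554). Then |HU| = |U − H| = 57.090.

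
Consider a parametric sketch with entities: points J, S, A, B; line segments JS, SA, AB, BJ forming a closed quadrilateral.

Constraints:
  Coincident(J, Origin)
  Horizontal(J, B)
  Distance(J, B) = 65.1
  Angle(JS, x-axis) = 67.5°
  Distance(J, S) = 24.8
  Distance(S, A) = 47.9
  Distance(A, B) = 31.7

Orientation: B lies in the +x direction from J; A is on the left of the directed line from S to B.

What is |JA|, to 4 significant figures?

64.49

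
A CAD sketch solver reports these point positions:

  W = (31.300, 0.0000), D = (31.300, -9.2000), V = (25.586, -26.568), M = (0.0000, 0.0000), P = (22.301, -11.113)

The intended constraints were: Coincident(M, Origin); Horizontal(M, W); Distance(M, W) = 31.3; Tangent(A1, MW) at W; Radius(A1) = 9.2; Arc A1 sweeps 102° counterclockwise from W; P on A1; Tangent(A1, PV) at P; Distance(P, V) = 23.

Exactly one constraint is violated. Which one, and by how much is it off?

Distance(P, V) = 23 — off by 7.20.

M = (0.00, 0.00) ✓; M.y = 0.00, W.y = 0.00 ✓; |MW| = 31.30 ✓; ∠(DW, WM) = 90.00° ✓; |DW| = 9.200 ✓; bearing(D→P) − bearing(D→W) = 102.0° ✓; |DP| = 9.200 ✓; ∠(DP, PV) = 90.00° ✓; |PV| = 15.80 ✗.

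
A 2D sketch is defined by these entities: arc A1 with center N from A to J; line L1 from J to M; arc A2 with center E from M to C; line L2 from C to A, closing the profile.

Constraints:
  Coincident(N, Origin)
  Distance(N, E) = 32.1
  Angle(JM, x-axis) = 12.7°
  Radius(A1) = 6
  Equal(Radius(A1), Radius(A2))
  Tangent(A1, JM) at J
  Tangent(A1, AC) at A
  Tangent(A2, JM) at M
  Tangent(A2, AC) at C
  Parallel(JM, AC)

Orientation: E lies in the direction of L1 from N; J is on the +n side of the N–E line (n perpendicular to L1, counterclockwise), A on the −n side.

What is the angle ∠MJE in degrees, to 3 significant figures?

10.6°

The slot axis is L1's direction at 12.7°, so u = (cos 12.7°, sin 12.7°) = (0.976, 0.220) and n = (−sin 12.7°, cos 12.7°) = (-0.220, 0.976). N is at the origin and E lies 32.1 along u from N, so E = 32.1·u = (31.3, 7.06). Tangency of A1 to both parallel lines with radius 6.0 puts J and A at N ± 6.0·n: J = (-1.32, 5.85), A = (1.32, -5.85). Equal radii place M and C the same way about E: M = E + 6.0·n = (30.0, 12.9), C = E − 6.0·n = (32.6, 1.20). Then cos ∠MJE = JM·JE / (|JM||JE|), giving 10.6°.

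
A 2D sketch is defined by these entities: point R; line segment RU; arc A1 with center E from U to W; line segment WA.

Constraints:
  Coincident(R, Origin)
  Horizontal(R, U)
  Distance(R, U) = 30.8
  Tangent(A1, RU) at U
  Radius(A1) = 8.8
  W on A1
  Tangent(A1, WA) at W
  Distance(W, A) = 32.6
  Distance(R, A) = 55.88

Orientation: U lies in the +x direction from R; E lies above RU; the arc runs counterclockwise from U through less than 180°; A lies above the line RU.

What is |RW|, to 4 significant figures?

40.70

R is at the origin; R and U share the same y with |RU| = 30.8 and U on the +x side, so U = (30.80, 0.000). Tangency of A1 to RU means the radius EU is perpendicular to RU, so E = U + (0, 8.8) = (30.80, 8.800). Since EW ⟂ WA (tangency), |EA| = √(8.8² + 32.6²) = 33.77 regardless of where W sits on A1. So A lies on both circle(R, 55.88) and circle(E, 33.77); the above-RU intersection is A = (36.83, 42.02). W is the foot of the tangent from A: W = (39.57, 9.539).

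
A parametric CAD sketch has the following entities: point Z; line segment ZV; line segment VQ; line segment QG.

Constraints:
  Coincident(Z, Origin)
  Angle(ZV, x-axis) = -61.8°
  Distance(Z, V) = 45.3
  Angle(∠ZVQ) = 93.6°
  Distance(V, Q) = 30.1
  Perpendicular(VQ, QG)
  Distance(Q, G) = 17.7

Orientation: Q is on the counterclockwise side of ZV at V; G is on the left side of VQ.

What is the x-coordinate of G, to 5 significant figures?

41.406

Z is at the origin; ZV runs at -61.8° with length 45.3, so V = 45.3·(cos -61.8°, sin -61.8°) = (21.407, -39.923). ∠ZVQ = 93.6°, so VQ runs at -61.8° + (180° − 93.6°) = 24.600° from the x-axis; with |VQ| = 30.1, Q = V + 30.1·(cos 24.600°, sin 24.600°) = (48.775, -27.393). VQ ⟂ QG; with |QG| = 17.7 on the left of VQ, G = Q + 17.7·(-0.41628, 0.90924) = (41.406, -11.300). So G.x = 41.406.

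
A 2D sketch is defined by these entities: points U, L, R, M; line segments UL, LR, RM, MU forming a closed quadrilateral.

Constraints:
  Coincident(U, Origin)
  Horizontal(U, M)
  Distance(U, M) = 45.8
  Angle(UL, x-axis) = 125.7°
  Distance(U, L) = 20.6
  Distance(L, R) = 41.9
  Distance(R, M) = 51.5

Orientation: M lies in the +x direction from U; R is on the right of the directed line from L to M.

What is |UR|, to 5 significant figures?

23.428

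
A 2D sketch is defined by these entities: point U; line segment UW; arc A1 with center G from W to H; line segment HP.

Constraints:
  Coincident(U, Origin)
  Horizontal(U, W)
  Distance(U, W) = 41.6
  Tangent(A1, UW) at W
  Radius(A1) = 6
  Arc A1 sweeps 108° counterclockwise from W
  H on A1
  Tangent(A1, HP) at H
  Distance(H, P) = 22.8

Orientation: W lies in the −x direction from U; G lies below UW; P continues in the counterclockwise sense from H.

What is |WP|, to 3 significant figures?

29.6

On A1, W sits at bearing 90° from G; a 108° counterclockwise sweep puts H at bearing 198°, so H = G + 6.0·(cos 198°, sin 198°) = (-47.3, -7.85). Tangency of A1 to HP means the radius GH is perpendicular to HP, so HP runs along (−sin 198°, cos 198°); with |HP| = 22.8, P = (-40.3, -29.5). Then |WP| = |P − W| = 29.6.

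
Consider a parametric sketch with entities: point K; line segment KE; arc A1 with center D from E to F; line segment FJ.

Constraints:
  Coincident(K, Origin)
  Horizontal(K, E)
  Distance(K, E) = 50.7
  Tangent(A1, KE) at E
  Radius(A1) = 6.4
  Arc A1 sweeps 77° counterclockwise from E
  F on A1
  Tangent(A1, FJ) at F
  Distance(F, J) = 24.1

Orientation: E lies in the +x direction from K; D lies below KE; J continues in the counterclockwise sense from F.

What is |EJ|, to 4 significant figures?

30.74

On A1, E sits at bearing 90° from D; a 77° counterclockwise sweep puts F at bearing 167°, so F = D + 6.4·(cos 167°, sin 167°) = (44.46, -4.960). A1 meets FJ tangentially, so DF is at right angles to FJ, so FJ runs along (−sin 167°, cos 167°); with |FJ| = 24.1, J = (39.04, -28.44). Then |EJ| = |J − E| = 30.74.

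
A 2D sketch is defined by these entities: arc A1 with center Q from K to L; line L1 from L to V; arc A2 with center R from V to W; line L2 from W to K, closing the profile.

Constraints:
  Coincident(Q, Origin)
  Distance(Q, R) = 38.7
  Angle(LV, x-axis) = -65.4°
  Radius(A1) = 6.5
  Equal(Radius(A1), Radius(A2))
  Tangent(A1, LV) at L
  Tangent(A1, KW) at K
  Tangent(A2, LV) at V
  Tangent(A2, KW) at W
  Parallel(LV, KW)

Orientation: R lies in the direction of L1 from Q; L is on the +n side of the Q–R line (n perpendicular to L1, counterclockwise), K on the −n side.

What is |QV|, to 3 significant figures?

39.2

The slot axis is L1's direction at -65.4°, so u = (cos -65.4°, sin -65.4°) = (0.416, -0.909) and n = (−sin -65.4°, cos -65.4°) = (0.909, 0.416). Q is at the origin and R lies 38.7 along u from Q, so R = 38.7·u = (16.1, -35.2). Tangency of A1 to both parallel lines with radius 6.5 puts L and K at Q ± 6.5·n: L = (5.91, 2.71), K = (-5.91, -2.71). Equal radii place V and W the same way about R: V = R + 6.5·n = (22.0, -32.5), W = R − 6.5·n = (10.2, -37.9). Then |QV| = |V − Q| = 39.2.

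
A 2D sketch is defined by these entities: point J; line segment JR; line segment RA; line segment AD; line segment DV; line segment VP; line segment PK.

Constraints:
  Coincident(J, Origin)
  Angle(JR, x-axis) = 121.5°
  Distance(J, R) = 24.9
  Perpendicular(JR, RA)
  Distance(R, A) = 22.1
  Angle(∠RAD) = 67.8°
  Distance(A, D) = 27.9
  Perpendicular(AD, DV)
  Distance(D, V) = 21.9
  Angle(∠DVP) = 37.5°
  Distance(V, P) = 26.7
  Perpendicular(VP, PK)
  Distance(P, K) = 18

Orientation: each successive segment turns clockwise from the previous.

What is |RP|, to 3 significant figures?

20.0

J is at the origin; JR runs at 121.5° with length 24.9, so R = (-13.0, 21.2). The perpendicularity gives RA at right angles to JR, so RA runs at 31.5°; with |RA| = 22.1, A = (5.83, 32.8). ∠RAD = 67.8° gives AD at -80.7° from the x-axis; with |AD| = 27.9, D = (10.3, 5.24). AD ⟂ DV, so DV runs at -171°; with |DV| = 21.9, V = (-11.3, 1.71). ∠DVP = 37.5° gives VP at 46.8° from the x-axis; with |VP| = 26.7, P = (7.01, 21.2). Then |RP| = |P − R| = 20.0.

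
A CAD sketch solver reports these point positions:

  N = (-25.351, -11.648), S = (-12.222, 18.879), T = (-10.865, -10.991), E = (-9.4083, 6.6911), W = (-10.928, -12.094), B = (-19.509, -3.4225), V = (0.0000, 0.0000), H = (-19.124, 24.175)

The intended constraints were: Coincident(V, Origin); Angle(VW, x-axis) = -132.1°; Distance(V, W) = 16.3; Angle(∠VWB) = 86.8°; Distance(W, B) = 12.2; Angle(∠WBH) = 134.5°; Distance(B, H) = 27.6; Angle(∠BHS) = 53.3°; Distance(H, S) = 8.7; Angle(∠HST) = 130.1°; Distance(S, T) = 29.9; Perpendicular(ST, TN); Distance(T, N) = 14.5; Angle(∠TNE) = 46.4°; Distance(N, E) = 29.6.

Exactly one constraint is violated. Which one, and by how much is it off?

Distance(N, E) = 29.6 — off by 5.30.

V = (0.00, 0.00) ✓; VW at -132.1° ✓; |VW| = 16.30 ✓; ∠VWB = 86.80° ✓; |WB| = 12.20 ✓; ∠WBH = 134.5° ✓; |BH| = 27.60 ✓; ∠BHS = 53.30° ✓; |HS| = 8.700 ✓; ∠HST = 130.1° ✓; |ST| = 29.90 ✓; ∠(ST, TN) = 90.00° ✓; |TN| = 14.50 ✓; ∠TNE = 46.40° ✓; |NE| = 24.30 ✗.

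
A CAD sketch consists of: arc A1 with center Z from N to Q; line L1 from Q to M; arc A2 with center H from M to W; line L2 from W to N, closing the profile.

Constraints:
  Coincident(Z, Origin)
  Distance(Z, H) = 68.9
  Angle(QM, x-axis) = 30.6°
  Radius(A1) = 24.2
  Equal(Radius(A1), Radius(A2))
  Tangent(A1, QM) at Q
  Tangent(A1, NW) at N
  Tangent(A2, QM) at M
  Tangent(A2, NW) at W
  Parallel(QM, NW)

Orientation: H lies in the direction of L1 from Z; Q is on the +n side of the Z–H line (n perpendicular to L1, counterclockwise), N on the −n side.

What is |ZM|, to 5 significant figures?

73.026

Tangency of A1 to both parallel lines with radius 24.2 puts Q and N at Z ± 24.2·n: Q = (-12.319, 20.830), N = (12.319, -20.830). Equal radii place M and W the same way about H: M = H + 24.2·n = (46.986, 55.903), W = H − 24.2·n = (71.624, 14.243). Then |ZM| = |M − Z| = 73.026.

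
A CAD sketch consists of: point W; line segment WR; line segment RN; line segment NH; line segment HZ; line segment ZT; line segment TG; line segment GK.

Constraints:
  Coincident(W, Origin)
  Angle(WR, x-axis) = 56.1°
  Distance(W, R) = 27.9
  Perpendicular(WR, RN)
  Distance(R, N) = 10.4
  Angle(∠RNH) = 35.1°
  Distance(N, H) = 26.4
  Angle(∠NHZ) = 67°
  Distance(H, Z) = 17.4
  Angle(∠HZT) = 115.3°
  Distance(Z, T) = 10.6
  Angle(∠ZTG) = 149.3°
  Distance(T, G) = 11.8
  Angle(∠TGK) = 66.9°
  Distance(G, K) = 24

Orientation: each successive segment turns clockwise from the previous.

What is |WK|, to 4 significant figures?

14.60

∠ZTG = 149.3° gives TG at -27.20° from the x-axis; with |TG| = 11.8, G = (25.34, 28.21). ∠TGK = 66.9° gives GK at -140.3° from the x-axis; with |GK| = 24.0, K = (6.871, 12.88). Then |WK| = |K − W| = 14.60.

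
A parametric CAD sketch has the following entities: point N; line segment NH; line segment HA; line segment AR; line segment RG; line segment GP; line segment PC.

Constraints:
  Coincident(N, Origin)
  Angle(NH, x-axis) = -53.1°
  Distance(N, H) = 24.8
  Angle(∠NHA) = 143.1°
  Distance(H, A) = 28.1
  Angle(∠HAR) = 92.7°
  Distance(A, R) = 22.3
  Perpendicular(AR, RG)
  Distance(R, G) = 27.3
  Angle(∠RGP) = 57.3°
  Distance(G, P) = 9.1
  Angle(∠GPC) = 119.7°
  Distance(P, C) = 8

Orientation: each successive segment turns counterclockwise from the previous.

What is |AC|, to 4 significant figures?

20.83

∠RGP = 57.3° gives GP at -76.20° from the x-axis; with |GP| = 9.1, P = (25.44, -6.569). ∠GPC = 119.7° gives PC at -15.90° from the x-axis; with |PC| = 8.0, C = (33.13, -8.760). Then |AC| = |C − A| = 20.83.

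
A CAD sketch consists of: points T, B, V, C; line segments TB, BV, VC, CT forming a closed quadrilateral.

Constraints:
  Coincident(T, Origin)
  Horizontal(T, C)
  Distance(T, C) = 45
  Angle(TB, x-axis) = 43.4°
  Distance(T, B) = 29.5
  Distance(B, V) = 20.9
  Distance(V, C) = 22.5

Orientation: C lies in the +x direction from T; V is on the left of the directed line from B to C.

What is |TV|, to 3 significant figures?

47.8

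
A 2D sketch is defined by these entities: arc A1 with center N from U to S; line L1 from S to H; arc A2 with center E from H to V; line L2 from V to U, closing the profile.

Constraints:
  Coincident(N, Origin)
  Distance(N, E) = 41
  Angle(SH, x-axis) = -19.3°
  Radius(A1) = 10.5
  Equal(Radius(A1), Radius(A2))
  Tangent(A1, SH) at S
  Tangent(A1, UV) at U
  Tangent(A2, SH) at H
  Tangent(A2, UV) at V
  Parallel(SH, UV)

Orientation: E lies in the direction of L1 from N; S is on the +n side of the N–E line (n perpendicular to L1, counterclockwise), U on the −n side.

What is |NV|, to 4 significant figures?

42.32

The slot axis is L1's direction at -19.3°, so u = (cos -19.3°, sin -19.3°) = (0.9438, -0.3305) and n = (−sin -19.3°, cos -19.3°) = (0.3305, 0.9438). N is at the origin and E lies 41.0 along u from N, so E = 41.0·u = (38.70, -13.55). Tangency of A1 to both parallel lines with radius 10.5 puts S and U at N ± 10.5·n: S = (3.470, 9.910), U = (-3.470, -9.910). Equal radii place H and V the same way about E: H = E + 10.5·n = (42.17, -3.641), V = E − 10.5·n = (35.23, -23.46). Then |NV| = |V − N| = 42.32.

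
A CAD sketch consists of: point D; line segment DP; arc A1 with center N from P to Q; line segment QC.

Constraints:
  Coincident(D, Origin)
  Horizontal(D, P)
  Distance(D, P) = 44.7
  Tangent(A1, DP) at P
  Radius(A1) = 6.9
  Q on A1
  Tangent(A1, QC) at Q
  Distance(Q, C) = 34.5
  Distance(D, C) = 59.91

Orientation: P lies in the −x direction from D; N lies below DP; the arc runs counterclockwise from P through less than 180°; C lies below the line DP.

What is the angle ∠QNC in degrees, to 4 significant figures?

78.69°

Checks: D = (0.00, 0.00) ✓; |NQ| = 6.900 ✓; ∠(NQ, QC) = 90.00° ✓; |QC| = 34.50 ✓; |DC| = 59.91 ✓.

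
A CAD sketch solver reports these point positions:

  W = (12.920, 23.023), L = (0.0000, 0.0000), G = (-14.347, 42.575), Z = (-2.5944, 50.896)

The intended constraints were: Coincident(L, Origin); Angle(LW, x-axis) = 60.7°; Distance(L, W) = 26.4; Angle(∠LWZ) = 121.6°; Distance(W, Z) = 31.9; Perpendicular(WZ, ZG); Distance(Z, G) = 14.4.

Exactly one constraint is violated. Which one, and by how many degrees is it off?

Perpendicular(WZ, ZG) — off by 6.20°.

L = (0.00, 0.00) ✓; LW at 60.70° ✓; |LW| = 26.40 ✓; ∠LWZ = 121.6° ✓; |WZ| = 31.90 ✓; ∠(WZ, ZG) = 96.20° ✗; |ZG| = 14.40 ✓.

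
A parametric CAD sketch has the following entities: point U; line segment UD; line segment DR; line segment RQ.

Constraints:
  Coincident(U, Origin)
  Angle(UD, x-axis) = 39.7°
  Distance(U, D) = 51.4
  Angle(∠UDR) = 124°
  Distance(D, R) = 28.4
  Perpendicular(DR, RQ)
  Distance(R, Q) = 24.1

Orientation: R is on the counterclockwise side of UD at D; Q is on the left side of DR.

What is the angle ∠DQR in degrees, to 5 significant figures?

49.682°

∠UDR = 124.0°, so DR runs at 39.7° + (180° − 124.0°) = 95.700° from the x-axis; with |DR| = 28.4, R = D + 28.4·(cos 95.700°, sin 95.700°) = (36.726, 61.092). DR is perpendicular to RQ; with |RQ| = 24.1 on the left of DR, Q = R + 24.1·(-0.99506, -0.099320) = (12.746, 58.699). Then cos ∠DQR = QD·QR / (|QD||QR|), giving 49.682°.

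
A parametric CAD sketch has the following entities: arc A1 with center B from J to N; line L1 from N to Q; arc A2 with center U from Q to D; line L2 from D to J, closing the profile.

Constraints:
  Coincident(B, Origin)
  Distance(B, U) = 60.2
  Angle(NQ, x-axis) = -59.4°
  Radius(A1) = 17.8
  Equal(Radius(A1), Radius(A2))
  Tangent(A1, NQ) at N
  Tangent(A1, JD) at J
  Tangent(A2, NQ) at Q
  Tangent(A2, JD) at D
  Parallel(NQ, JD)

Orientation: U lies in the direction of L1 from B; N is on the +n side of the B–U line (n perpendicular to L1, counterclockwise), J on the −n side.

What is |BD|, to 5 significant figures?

62.776

The slot axis is L1's direction at -59.4°, so u = (cos -59.4°, sin -59.4°) = (0.50904, -0.86074) and n = (−sin -59.4°, cos -59.4°) = (0.86074, 0.50904). B is at the origin and U lies 60.2 along u from B, so U = 60.2·u = (30.644, -51.817). Tangency of A1 to both parallel lines with radius 17.8 puts N and J at B ± 17.8·n: N = (15.321, 9.0609), J = (-15.321, -9.0609). Equal radii place Q and D the same way about U: Q = U + 17.8·n = (45.966, -42.756), D = U − 17.8·n = (15.323, -60.878). Then |BD| = |D − B| = 62.776.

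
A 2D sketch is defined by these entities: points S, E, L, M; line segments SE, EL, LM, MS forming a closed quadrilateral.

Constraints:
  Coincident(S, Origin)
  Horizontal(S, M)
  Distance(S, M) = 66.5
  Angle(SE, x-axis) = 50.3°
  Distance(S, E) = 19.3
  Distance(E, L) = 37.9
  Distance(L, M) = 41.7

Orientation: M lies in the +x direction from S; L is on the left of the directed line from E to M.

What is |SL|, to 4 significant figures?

56.59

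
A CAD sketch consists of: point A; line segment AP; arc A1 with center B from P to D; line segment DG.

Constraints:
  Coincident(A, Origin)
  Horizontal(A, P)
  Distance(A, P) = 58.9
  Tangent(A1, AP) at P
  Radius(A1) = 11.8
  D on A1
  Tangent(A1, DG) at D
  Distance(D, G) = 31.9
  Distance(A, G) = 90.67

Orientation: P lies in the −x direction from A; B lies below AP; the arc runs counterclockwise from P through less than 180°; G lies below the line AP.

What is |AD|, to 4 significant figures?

69.81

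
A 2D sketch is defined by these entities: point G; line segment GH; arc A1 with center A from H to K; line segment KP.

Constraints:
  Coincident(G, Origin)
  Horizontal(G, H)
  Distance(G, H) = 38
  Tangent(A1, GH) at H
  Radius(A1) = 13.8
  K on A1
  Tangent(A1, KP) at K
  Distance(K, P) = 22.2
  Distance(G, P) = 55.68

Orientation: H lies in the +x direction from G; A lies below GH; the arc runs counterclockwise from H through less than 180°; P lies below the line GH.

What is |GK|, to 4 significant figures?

34.10

Checks: |AK| = 13.80 ✓; ∠(AK, KP) = 90.00° ✓; |KP| = 22.20 ✓; |GP| = 55.68 ✓.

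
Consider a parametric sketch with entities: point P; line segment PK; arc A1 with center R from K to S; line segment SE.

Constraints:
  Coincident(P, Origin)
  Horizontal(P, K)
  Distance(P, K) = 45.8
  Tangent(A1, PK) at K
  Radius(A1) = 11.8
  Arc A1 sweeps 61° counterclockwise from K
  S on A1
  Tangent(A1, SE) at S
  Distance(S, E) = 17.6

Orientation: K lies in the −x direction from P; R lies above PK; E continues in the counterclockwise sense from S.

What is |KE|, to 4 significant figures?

28.57

On A1, K sits at bearing -90° from R; a 61° counterclockwise sweep puts S at bearing -29°, so S = R + 11.8·(cos -29°, sin -29°) = (-35.48, 6.079). Since A1 is tangent to SE there, RS ⟂ SE, so SE runs along (−sin -29°, cos -29°); with |SE| = 17.6, E = (-26.95, 21.47). Then |KE| = |E − K| = 28.57.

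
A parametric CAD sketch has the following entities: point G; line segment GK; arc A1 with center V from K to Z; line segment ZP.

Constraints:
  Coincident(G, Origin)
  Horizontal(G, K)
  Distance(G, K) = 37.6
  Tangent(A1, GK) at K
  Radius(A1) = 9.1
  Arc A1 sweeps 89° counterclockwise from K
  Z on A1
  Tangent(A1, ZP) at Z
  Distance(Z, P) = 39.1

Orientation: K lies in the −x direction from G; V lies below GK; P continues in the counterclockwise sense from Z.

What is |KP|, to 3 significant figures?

49.0

G is at the origin; G and K share the same y with |GK| = 37.6 and K on the −x side, so K = (-37.6, 0.00). The tangent condition forces VK to be normal to GK, so V = K + (0, -9.1) = (-37.6, -9.10). On A1, K sits at bearing 90° from V; an 89° counterclockwise sweep puts Z at bearing 179°, so Z = V + 9.1·(cos 179°, sin 179°) = (-46.7, -8.94). Since A1 is tangent to ZP there, VZ ⟂ ZP, so ZP runs along (−sin 179°, cos 179°); with |ZP| = 39.1, P = (-47.4, -48.0). Then |KP| = |P − K| = 49.0.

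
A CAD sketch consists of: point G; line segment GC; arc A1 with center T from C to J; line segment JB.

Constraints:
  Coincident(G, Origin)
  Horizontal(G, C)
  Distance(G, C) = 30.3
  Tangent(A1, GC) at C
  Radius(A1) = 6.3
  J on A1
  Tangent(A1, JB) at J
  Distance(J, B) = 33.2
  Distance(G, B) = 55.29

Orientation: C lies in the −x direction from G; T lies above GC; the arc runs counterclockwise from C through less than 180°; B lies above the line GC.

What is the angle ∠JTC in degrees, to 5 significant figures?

116.24°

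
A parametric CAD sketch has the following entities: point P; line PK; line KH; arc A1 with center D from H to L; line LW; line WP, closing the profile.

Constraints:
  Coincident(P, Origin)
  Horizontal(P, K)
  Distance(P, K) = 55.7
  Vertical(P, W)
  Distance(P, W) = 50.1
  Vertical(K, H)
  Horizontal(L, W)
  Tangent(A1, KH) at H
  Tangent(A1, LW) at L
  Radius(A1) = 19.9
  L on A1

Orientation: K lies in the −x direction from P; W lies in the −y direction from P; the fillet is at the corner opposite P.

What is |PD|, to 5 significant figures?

46.837

P and W share the same x with |PW| = 50.1 and W on the −y side, so W = (0.0000, -50.100). The virtual corner opposite P is at (-55.700, -50.100). Since A1 is tangent to KH there, DH ⟂ KH and A1 meets LW tangentially, so DL is at right angles to LW, with radius 19.9, so the center D sits 19.9 in from both sides at D = (-35.800, -30.200). Then |PD| = |D − P| = 46.837.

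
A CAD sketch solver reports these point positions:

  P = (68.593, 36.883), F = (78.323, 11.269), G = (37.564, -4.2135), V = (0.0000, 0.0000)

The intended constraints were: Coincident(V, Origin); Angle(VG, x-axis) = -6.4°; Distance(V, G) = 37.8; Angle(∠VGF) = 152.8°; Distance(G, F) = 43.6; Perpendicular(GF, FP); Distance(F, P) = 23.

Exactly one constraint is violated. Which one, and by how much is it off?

Distance(F, P) = 23 — off by 4.40.

V = (0.00, 0.00) ✓; VG at -6.400° ✓; |VG| = 37.80 ✓; ∠VGF = 152.8° ✓; |GF| = 43.60 ✓; ∠(GF, FP) = 90.00° ✓; |FP| = 27.40 ✗.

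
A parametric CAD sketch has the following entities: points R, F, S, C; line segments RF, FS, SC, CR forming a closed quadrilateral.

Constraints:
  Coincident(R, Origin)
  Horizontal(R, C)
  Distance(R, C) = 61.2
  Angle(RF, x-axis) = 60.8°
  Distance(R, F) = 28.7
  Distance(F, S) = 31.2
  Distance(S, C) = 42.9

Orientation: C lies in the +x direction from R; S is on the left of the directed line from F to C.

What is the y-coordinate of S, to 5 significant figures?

38.452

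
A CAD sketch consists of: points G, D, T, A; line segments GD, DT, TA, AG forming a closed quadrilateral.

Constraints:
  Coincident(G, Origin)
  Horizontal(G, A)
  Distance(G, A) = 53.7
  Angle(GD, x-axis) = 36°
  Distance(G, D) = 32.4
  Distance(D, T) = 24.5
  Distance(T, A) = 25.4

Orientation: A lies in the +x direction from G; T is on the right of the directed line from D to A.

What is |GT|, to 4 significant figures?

29.35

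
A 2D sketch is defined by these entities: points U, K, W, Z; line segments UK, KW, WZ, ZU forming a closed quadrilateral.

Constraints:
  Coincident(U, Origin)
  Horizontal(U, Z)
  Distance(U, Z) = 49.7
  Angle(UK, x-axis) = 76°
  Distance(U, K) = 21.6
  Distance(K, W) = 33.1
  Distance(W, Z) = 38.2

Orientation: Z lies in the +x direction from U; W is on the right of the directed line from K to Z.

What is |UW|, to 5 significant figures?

17.272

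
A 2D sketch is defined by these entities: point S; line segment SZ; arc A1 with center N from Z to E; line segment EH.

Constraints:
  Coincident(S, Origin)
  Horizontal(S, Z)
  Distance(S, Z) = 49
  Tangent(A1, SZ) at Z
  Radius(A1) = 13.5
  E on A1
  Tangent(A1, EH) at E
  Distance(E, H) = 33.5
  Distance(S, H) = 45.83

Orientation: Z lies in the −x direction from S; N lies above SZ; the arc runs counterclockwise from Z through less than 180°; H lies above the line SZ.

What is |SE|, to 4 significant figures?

37.47

Checks: S.y = 0.00, Z.y = 0.00 ✓; |NE| = 13.50 ✓; ∠(NE, EH) = 90.00° ✓; |EH| = 33.50 ✓; |SH| = 45.83 ✓.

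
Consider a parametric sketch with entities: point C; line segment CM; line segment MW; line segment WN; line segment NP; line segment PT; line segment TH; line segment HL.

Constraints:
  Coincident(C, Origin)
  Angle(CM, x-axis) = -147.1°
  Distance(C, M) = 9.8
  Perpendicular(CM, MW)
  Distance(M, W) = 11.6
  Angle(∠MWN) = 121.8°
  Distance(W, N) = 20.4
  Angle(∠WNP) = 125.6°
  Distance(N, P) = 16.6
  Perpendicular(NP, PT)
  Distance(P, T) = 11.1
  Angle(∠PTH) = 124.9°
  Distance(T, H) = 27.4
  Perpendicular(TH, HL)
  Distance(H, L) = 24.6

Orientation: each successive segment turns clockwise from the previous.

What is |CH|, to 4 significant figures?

8.174

C is at the origin; CM runs at -147.1° with length 9.8, so M = (-8.228, -5.323). CM is perpendicular to MW, so MW runs at 122.9°; with |MW| = 11.6, W = (-14.53, 4.416). ∠MWN = 121.8° gives WN at 64.70° from the x-axis; with |WN| = 20.4, N = (-5.811, 22.86). ∠WNP = 125.6° gives NP at 10.30° from the x-axis; with |NP| = 16.6, P = (10.52, 25.83). The perpendicularity gives PT at right angles to NP, so PT runs at -79.70°; with |PT| = 11.1, T = (12.51, 14.91). ∠PTH = 124.9° gives TH at -134.8° from the x-axis; with |TH| = 27.4, H = (-6.801, -4.535). Then |CH| = |H − C| = 8.174.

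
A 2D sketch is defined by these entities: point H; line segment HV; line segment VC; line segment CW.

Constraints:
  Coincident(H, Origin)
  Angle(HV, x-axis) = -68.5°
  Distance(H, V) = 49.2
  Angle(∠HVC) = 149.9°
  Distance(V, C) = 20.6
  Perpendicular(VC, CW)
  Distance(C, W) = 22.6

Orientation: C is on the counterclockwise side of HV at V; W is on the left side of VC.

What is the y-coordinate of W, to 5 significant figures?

-40.861

H is at the origin; HV runs at -68.5° with length 49.2, so V = 49.2·(cos -68.5°, sin -68.5°) = (18.032, -45.777). ∠HVC = 149.9°, so VC runs at -68.5° + (180° − 149.9°) = -38.400° from the x-axis; with |VC| = 20.6, C = V + 20.6·(cos -38.400°, sin -38.400°) = (34.176, -58.572). VC ⟂ CW; with |CW| = 22.6 on the left of VC, W = C + 22.6·(0.62115, 0.78369) = (48.214, -40.861). So W.y = -40.861.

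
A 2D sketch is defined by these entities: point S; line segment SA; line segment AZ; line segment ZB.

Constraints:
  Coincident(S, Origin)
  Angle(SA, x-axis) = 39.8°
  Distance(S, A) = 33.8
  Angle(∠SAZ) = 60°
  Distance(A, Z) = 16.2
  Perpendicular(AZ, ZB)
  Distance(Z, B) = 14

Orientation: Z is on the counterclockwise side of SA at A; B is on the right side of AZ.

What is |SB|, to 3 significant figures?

43.3

S is at the origin; SA runs at 39.8° with length 33.8, so A = 33.8·(cos 39.8°, sin 39.8°) = (26.0, 21.6). ∠SAZ = 60.0°, so AZ runs at 39.8° + (180° − 60.0°) = 160° from the x-axis; with |AZ| = 16.2, Z = A + 16.2·(cos 160°, sin 160°) = (10.8, 27.2). AZ ⟂ ZB; with |ZB| = 14.0 on the right of AZ, B = Z + 14.0·(0.345, 0.938) = (15.6, 40.4). Then |SB| = |B − S| = 43.3.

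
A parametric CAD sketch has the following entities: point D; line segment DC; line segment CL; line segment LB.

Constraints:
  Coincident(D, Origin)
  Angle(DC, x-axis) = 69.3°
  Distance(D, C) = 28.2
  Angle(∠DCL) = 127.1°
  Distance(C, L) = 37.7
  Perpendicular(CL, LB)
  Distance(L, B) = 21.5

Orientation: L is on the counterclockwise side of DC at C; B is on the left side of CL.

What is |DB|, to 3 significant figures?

54.7

D is at the origin; DC runs at 69.3° with length 28.2, so C = 28.2·(cos 69.3°, sin 69.3°) = (9.97, 26.4). ∠DCL = 127.1°, so CL runs at 69.3° + (180° − 127.1°) = 122° from the x-axis; with |CL| = 37.7, L = C + 37.7·(cos 122°, sin 122°) = (-10.1, 58.3). CL ⟂ LB; with |LB| = 21.5 on the left of CL, B = L + 21.5·(-0.846, -0.533) = (-28.3, 46.8). Then |DB| = |B − D| = 54.7.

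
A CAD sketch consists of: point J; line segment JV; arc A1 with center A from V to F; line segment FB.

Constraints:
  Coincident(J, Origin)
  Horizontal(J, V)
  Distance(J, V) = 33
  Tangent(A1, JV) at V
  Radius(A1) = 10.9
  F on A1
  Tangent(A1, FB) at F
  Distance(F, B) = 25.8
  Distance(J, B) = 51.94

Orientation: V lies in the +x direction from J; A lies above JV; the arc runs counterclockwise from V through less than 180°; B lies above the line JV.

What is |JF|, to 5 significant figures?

45.650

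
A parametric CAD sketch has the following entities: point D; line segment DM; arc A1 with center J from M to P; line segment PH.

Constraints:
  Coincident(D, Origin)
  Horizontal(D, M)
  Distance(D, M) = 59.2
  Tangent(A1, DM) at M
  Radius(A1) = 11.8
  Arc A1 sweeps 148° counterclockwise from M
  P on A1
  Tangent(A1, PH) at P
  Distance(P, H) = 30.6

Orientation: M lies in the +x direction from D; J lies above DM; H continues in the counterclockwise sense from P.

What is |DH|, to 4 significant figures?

54.83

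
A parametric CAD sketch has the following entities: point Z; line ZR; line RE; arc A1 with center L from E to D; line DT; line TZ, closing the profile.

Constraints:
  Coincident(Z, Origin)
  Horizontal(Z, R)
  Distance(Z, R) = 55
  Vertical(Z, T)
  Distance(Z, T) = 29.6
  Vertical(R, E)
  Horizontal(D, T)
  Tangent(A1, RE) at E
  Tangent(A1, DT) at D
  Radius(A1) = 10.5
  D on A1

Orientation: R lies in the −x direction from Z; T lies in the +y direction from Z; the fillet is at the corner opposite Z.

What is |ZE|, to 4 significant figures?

58.22

Z is at the origin; ZR is horizontal with |ZR| = 55.0 and R on the −x side, so R = (-55.00, 0.000). ZT is vertical with |ZT| = 29.6 and T on the +y side, so T = (0.000, 29.60). The virtual corner opposite Z is at (-55.00, 29.60). Since A1 is tangent to RE there, LE ⟂ RE and A1 meets DT tangentially, so LD is at right angles to DT, with radius 10.5, so the center L sits 10.5 in from both sides at L = (-44.50, 19.10). That places the tangent points at E = (-55.00, 19.10) on RE and D = (-44.50, 29.60) on DT. Then |ZE| = |E − Z| = 58.22.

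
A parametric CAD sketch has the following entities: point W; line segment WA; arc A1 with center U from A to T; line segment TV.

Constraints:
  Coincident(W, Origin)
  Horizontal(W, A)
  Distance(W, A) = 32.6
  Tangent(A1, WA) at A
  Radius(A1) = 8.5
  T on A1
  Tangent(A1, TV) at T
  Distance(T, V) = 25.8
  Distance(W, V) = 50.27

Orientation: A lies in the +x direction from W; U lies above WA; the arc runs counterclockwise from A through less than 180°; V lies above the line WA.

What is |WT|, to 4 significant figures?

42.18

Checks: ∠(UA, AW) = 90.00° ✓; |UT| = 8.500 ✓; ∠(UT, TV) = 90.00° ✓; |TV| = 25.80 ✓; |WV| = 50.27 ✓.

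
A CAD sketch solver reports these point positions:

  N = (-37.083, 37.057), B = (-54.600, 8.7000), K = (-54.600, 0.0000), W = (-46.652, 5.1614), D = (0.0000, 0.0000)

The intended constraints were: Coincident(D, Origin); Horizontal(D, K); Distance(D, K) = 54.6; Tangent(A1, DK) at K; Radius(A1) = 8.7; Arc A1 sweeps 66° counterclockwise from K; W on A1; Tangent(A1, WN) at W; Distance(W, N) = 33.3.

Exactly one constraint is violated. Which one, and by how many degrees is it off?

Tangent(A1, WN) at W — off by 7.30°.

D = (0.00, 0.00) ✓; D.y = 0.00, K.y = 0.00 ✓; |DK| = 54.60 ✓; ∠(BK, KD) = 90.00° ✓; |BK| = 8.700 ✓; bearing(B→W) − bearing(B→K) = 66.00° ✓; |BW| = 8.700 ✓; ∠(BW, WN) = 82.70° ✗; |WN| = 33.30 ✓.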